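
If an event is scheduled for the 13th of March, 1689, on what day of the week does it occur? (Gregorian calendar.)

Doomsday rule: the anchor day for the 1600s is Tuesday. For year 89: 89÷12 = 7 r 5, and 5÷4 = 1, so 7+5+1 = 13.
Tuesday + 13 ≡ Monday — that's 1689's doomsday.
In March the doomsday date is Mar 14.
Mar 13 is 1 day before Mar 14; 1 mod 7 = 1, so Monday − 1 = Sunday.

Sunday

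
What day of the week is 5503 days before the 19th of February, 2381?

First find the weekday of Feb 19, 2381. Doomsday rule: the anchor day for the 2300s is Wednesday. For year 81: 81÷12 = 6 r 9, and 9÷4 = 2, so 6+9+2 = 17.
Wednesday + 17 ≡ Saturday — that's 2381's doomsday.
In February the doomsday date is Feb 28 (2381 is not a leap year).
Feb 19 is 9 days before Feb 28; 9 mod 7 = 2, so Saturday − 2 = Thursday.
5503 mod 7 = 1, so 5503 days before a Thursday is Thursday − 1 = Wednesday.

Wednesday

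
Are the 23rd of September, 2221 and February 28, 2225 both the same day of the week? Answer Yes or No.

No

From Sep 23, 2221 to Feb 28, 2225 is 1254 days.
1254 mod 7 = 1, so they are different weekdays.
(Sep 23, 2221 is a Sunday; Feb 28, 2225 is a Monday.)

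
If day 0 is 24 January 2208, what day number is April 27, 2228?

Jan 24, 2208 → Jan 24, 2209: 366 days (Feb 29, 2208 is in that span).
Jan 24, 2209 → Jan 24, 2210: 365 days.
Jan 24, 2210 → Jan 24, 2211: 365 days.
Jan 24, 2211 → Jan 24, 2212: 365 days.
Jan 24, 2212 → Jan 24, 2213: 366 days (Feb 29, 2212 is in that span).
Jan 24, 2213 → Jan 24, 2214: 365 days.
Jan 24, 2214 → Jan 24, 2215: 365 days.
Jan 24, 2215 → Jan 24, 2216: 365 days.
Jan 24, 2216 → Jan 24, 2217: 366 days (Feb 29, 2216 is in that span).
Jan 24, 2217 → Jan 24, 2218: 365 days.
Jan 24, 2218 → Jan 24, 2219: 365 days.
Jan 24, 2219 → Jan 24, 2220: 365 days.
Jan 24, 2220 → Jan 24, 2221: 366 days (Feb 29, 2220 is in that span).
Jan 24, 2221 → Jan 24, 2222: 365 days.
Jan 24, 2222 → Jan 24, 2223: 365 days.
Jan 24, 2223 → Jan 24, 2224: 365 days.
Jan 24, 2224 → Jan 24, 2225: 366 days (Feb 29, 2224 is in that span).
Jan 24, 2225 → Jan 24, 2226: 365 days.
Jan 24, 2226 → Jan 24, 2227: 365 days.
Jan 24, 2227 → Jan 24, 2228: 365 days.
Jan 24, 2228 → Feb 24, 2228: 31 days (January has 31).
Feb 24, 2228 → Mar 24, 2228: 29 days (February has 29).
Mar 24, 2228 → Apr 24, 2228: 31 days (March has 31).
Apr 24, 2228 → Apr 27, 2228: 3 days.
Total: 7399 days.

7399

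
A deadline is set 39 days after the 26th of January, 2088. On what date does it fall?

Jan has 31 days: +6 → Feb 1, 2088 (33 left).
Feb has 29 days: +29 → Mar 1, 2088 (4 left).
+4 → Mar 5, 2088.

March 5, 2088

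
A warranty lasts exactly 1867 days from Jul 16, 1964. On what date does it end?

+365 (one year) → Jul 16, 1965 (1502 left).
+365 (one year) → Jul 16, 1966 (1137 left).
+365 (one year) → Jul 16, 1967 (772 left).
+366 (one year; includes Feb 29, 1968) → Jul 16, 1968 (406 left).
+365 (one year) → Jul 16, 1969 (41 left).
Jul has 31 days: +16 → Aug 1, 1969 (25 left).
+25 → Aug 26, 1969.

August 26, 1969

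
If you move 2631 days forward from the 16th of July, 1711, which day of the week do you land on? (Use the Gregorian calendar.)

Wednesday

Jul 16, 1711 is a Thursday.
2631 mod 7 = 6, so 2631 days after a Thursday is Thursday + 6 = Wednesday.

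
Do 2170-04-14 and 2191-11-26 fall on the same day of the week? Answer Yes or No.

Yes

From Apr 14, 2170 to Nov 26, 2191 is 7896 days.
7896 mod 7 = 0, so they are the same weekday.
(Apr 14, 2170 is a Saturday; Nov 26, 2191 is a Saturday.)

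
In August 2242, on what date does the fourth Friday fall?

August 26, 2242

August 1, 2242 is a Monday.
The first Friday is therefore August 5 (4 days later).
The fourth Friday is 5 + 3×7 = August 26.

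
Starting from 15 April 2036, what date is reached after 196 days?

October 28, 2036

Apr has 30 days: +16 → May 1, 2036 (180 left).
May has 31 days: +31 → Jun 1, 2036 (149 left).
Jun has 30 days: +30 → Jul 1, 2036 (119 left).
Jul has 31 days: +31 → Aug 1, 2036 (88 left).
Aug has 31 days: +31 → Sep 1, 2036 (57 left).
Sep has 30 days: +30 → Oct 1, 2036 (27 left).
+27 → Oct 28, 2036.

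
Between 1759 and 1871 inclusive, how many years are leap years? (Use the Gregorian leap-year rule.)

27

Multiples of 4 in [1759,1871]: 28.
Of those, multiples of 100: 1 (not leap unless ÷400).
Multiples of 400: 0.
Leap years = 28 − 1 + 0 = 27.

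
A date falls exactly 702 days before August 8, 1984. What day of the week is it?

Monday

First find the weekday of Aug 8, 1984. Doomsday rule: the anchor day for the 1900s is Wednesday. For year 84: 84÷12 = 7 r 0, and 0÷4 = 0, so 7+0+0 = 7.
Wednesday + 7 ≡ Wednesday — that's 1984's doomsday.
In August the doomsday date is Aug 8.
Aug 8 is the doomsday itself: Wednesday.
702 mod 7 = 2, so 702 days before a Wednesday is Wednesday − 2 = Monday.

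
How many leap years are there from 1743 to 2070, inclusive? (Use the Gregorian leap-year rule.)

Multiples of 4 in [1743,2070]: 82.
Of those, multiples of 100: 3 (not leap unless ÷400).
Multiples of 400: 1.
Leap years = 82 − 3 + 1 = 80.

80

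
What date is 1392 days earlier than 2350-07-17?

September 24, 2346

−365 (one year) → Jul 17, 2349 (1027 left).
−365 (one year) → Jul 17, 2348 (662 left).
−366 (one year; includes Feb 29, 2348) → Jul 17, 2347 (296 left).
−17 → Jun 30, 2347 (end of Jun, 30 days; 279 left).
−30 → May 31, 2347 (end of May, 31 days; 249 left).
−31 → Apr 30, 2347 (end of Apr, 30 days; 218 left).
−30 → Mar 31, 2347 (end of Mar, 31 days; 188 left).
−31 → Feb 28, 2347 (end of Feb, 28 days; 157 left).
−28 → Jan 31, 2347 (end of Jan, 31 days; 129 left).
−31 → Dec 31, 2346 (end of Dec, 31 days; 98 left).
−31 → Nov 30, 2346 (end of Nov, 30 days; 67 left).
−30 → Oct 31, 2346 (end of Oct, 31 days; 37 left).
−31 → Sep 30, 2346 (end of Sep, 30 days; 6 left).
−6 → Sep 24, 2346.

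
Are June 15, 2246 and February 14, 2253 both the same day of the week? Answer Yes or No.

Yes

From Jun 15, 2246 to Feb 14, 2253 is 2436 days.
2436 mod 7 = 0, so they are the same weekday.
(Jun 15, 2246 is a Monday; Feb 14, 2253 is a Monday.)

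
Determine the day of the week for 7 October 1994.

Friday

Doomsday rule: the anchor day for the 1900s is Wednesday. For year 94: 94÷12 = 7 r 10, and 10÷4 = 2, so 7+10+2 = 19.
Wednesday + 19 ≡ Monday — that's 1994's doomsday.
In October the doomsday date is Oct 10.
Oct 7 is 3 days before Oct 10; 3 mod 7 = 3, so Monday − 3 = Friday.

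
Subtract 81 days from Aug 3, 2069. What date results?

May 14, 2069

−3 → Jul 31, 2069 (end of Jul, 31 days; 78 left).
−31 → Jun 30, 2069 (end of Jun, 30 days; 47 left).
−30 → May 31, 2069 (end of May, 31 days; 17 left).
−17 → May 14, 2069.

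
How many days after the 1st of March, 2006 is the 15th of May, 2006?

Mar 1, 2006 → Apr 1, 2006: 31 days (March has 31).
Apr 1, 2006 → May 1, 2006: 30 days (April has 30).
May 1, 2006 → May 15, 2006: 14 days.
Total: 75 days.

75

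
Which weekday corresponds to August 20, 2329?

Doomsday rule: the anchor day for the 2300s is Wednesday. For year 29: 29÷12 = 2 r 5, and 5÷4 = 1, so 2+5+1 = 8.
Wednesday + 8 ≡ Thursday — that's 2329's doomsday.
In August the doomsday date is Aug 8.
Aug 20 is 12 days after Aug 8; 12 mod 7 = 5, so Thursday + 5 = Tuesday.

Tuesday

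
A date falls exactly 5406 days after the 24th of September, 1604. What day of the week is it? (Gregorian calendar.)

Sunday

First find the weekday of Sep 24, 1604. Doomsday rule: the anchor day for the 1600s is Tuesday. For year 04: 4÷12 = 0 r 4, and 4÷4 = 1, so 0+4+1 = 5.
Tuesday + 5 ≡ Sunday — that's 1604's doomsday.
In September the doomsday date is Sep 5.
Sep 24 is 19 days after Sep 5; 19 mod 7 = 5, so Sunday + 5 = Friday.
5406 mod 7 = 2, so 5406 days after a Friday is Friday + 2 = Sunday.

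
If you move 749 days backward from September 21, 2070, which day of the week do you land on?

Sunday

First find the weekday of Sep 21, 2070. Doomsday rule: the anchor day for the 2000s is Tuesday. For year 70: 70÷12 = 5 r 10, and 10÷4 = 2, so 5+10+2 = 17.
Tuesday + 17 ≡ Friday — that's 2070's doomsday.
In September the doomsday date is Sep 5.
Sep 21 is 16 days after Sep 5; 16 mod 7 = 2, so Friday + 2 = Sunday.
749 mod 7 = 0, so 749 days before a Sunday is Sunday − 0 = Sunday.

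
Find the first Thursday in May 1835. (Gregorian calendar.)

May 7, 1835

May 1, 1835 is a Friday.
The first Thursday is therefore May 7 (6 days later).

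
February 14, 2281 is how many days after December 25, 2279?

Dec 25, 2279 → Dec 25, 2280: 366 days (Feb 29, 2280 is in that span).
Dec 25, 2280 → Jan 25, 2281: 31 days (December has 31).
Jan 25, 2281 → Feb 14, 2281: 20 days.
Total: 417 days.

417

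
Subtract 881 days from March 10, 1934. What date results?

October 11, 1931

−365 (one year) → Mar 10, 1933 (516 left).
−365 (one year) → Mar 10, 1932 (151 left).
−10 → Feb 29, 1932 (end of Feb, 29 days; 141 left).
−29 → Jan 31, 1932 (end of Jan, 31 days; 112 left).
−31 → Dec 31, 1931 (end of Dec, 31 days; 81 left).
−31 → Nov 30, 1931 (end of Nov, 30 days; 50 left).
−30 → Oct 31, 1931 (end of Oct, 31 days; 20 left).
−20 → Oct 11, 1931.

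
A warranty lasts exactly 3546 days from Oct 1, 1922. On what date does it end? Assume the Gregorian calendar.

+365 (one year) → Oct 1, 1923 (3181 left).
+366 (one year; includes Feb 29, 1924) → Oct 1, 1924 (2815 left).
+365 (one year) → Oct 1, 1925 (2450 left).
+365 (one year) → Oct 1, 1926 (2085 left).
+365 (one year) → Oct 1, 1927 (1720 left).
+366 (one year; includes Feb 29, 1928) → Oct 1, 1928 (1354 left).
+365 (one year) → Oct 1, 1929 (989 left).
+365 (one year) → Oct 1, 1930 (624 left).
+365 (one year) → Oct 1, 1931 (259 left).
Oct has 31 days: +31 → Nov 1, 1931 (228 left).
Nov has 30 days: +30 → Dec 1, 1931 (198 left).
Dec has 31 days: +31 → Jan 1, 1932 (167 left).
Jan has 31 days: +31 → Feb 1, 1932 (136 left).
Feb has 29 days: +29 → Mar 1, 1932 (107 left).
Mar has 31 days: +31 → Apr 1, 1932 (76 left).
Apr has 30 days: +30 → May 1, 1932 (46 left).
May has 31 days: +31 → Jun 1, 1932 (15 left).
+15 → Jun 16, 1932.

June 16, 1932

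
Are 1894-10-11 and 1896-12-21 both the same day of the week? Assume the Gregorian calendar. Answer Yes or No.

No

From Oct 11, 1894 to Dec 21, 1896 is 802 days.
802 mod 7 = 4, so they are different weekdays.
(Oct 11, 1894 is a Thursday; Dec 21, 1896 is a Monday.)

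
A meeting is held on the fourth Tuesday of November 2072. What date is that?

November 22, 2072

November 1, 2072 is a Tuesday.
The first Tuesday is therefore November 1 (same day).
The fourth Tuesday is 1 + 3×7 = November 22.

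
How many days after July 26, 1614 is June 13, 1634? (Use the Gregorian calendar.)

Jul 26, 1614 → Jul 26, 1615: 365 days.
Jul 26, 1615 → Jul 26, 1616: 366 days (Feb 29, 1616 is in that span).
Jul 26, 1616 → Jul 26, 1617: 365 days.
Jul 26, 1617 → Jul 26, 1618: 365 days.
Jul 26, 1618 → Jul 26, 1619: 365 days.
Jul 26, 1619 → Jul 26, 1620: 366 days (Feb 29, 1620 is in that span).
Jul 26, 1620 → Jul 26, 1621: 365 days.
Jul 26, 1621 → Jul 26, 1622: 365 days.
Jul 26, 1622 → Jul 26, 1623: 365 days.
Jul 26, 1623 → Jul 26, 1624: 366 days (Feb 29, 1624 is in that span).
Jul 26, 1624 → Jul 26, 1625: 365 days.
Jul 26, 1625 → Jul 26, 1626: 365 days.
Jul 26, 1626 → Jul 26, 1627: 365 days.
Jul 26, 1627 → Jul 26, 1628: 366 days (Feb 29, 1628 is in that span).
Jul 26, 1628 → Jul 26, 1629: 365 days.
Jul 26, 1629 → Jul 26, 1630: 365 days.
Jul 26, 1630 → Jul 26, 1631: 365 days.
Jul 26, 1631 → Jul 26, 1632: 366 days (Feb 29, 1632 is in that span).
Jul 26, 1632 → Jul 26, 1633: 365 days.
Jul 26, 1633 → Aug 26, 1633: 31 days (July has 31).
Aug 26, 1633 → Sep 26, 1633: 31 days (August has 31).
Sep 26, 1633 → Oct 26, 1633: 30 days (September has 30).
Oct 26, 1633 → Nov 26, 1633: 31 days (October has 31).
Nov 26, 1633 → Dec 26, 1633: 30 days (November has 30).
Dec 26, 1633 → Jan 26, 1634: 31 days (December has 31).
Jan 26, 1634 → Feb 26, 1634: 31 days (January has 31).
Feb 26, 1634 → Mar 26, 1634: 28 days (February has 28).
Mar 26, 1634 → Apr 26, 1634: 31 days (March has 31).
Apr 26, 1634 → May 26, 1634: 30 days (April has 30).
May 26, 1634 → Jun 13, 1634: 18 days.
Total: 7262 days.

7262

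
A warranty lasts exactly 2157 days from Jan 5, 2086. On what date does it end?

+365 (one year) → Jan 5, 2087 (1792 left).
+365 (one year) → Jan 5, 2088 (1427 left).
+366 (one year; includes Feb 29, 2088) → Jan 5, 2089 (1061 left).
+365 (one year) → Jan 5, 2090 (696 left).
+365 (one year) → Jan 5, 2091 (331 left).
Jan has 31 days: +27 → Feb 1, 2091 (304 left).
Feb has 28 days: +28 → Mar 1, 2091 (276 left).
Mar has 31 days: +31 → Apr 1, 2091 (245 left).
Apr has 30 days: +30 → May 1, 2091 (215 left).
May has 31 days: +31 → Jun 1, 2091 (184 left).
Jun has 30 days: +30 → Jul 1, 2091 (154 left).
Jul has 31 days: +31 → Aug 1, 2091 (123 left).
Aug has 31 days: +31 → Sep 1, 2091 (92 left).
Sep has 30 days: +30 → Oct 1, 2091 (62 left).
Oct has 31 days: +31 → Nov 1, 2091 (31 left).
Nov has 30 days: +30 → Dec 1, 2091 (1 left).
+1 → Dec 2, 2091.

December 2, 2091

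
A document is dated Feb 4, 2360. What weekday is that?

Thursday

Doomsday rule: the anchor day for the 2300s is Wednesday. For year 60: 60÷12 = 5 r 0, and 0÷4 = 0, so 5+0+0 = 5.
Wednesday + 5 ≡ Monday — that's 2360's doomsday.
In February the doomsday date is Feb 29 (2360 is a leap year (divisible by 4)).
Feb 4 is 25 days before Feb 29; 25 mod 7 = 4, so Monday − 4 = Thursday.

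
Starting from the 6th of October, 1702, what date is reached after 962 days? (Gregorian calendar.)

May 25, 1705

+365 (one year) → Oct 6, 1703 (597 left).
+366 (one year; includes Feb 29, 1704) → Oct 6, 1704 (231 left).
Oct has 31 days: +26 → Nov 1, 1704 (205 left).
Nov has 30 days: +30 → Dec 1, 1704 (175 left).
Dec has 31 days: +31 → Jan 1, 1705 (144 left).
Jan has 31 days: +31 → Feb 1, 1705 (113 left).
Feb has 28 days: +28 → Mar 1, 1705 (85 left).
Mar has 31 days: +31 → Apr 1, 1705 (54 left).
Apr has 30 days: +30 → May 1, 1705 (24 left).
+24 → May 25, 1705.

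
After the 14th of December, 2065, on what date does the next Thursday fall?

Dec 14, 2065 is a Monday.
From Monday to the next Thursday is 3 days.
Dec 14, 2065 + 3 = Dec 17, 2065.

December 17, 2065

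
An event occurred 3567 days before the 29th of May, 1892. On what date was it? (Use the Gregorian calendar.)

−366 (one year; includes Feb 29, 1892) → May 29, 1891 (3201 left).
−365 (one year) → May 29, 1890 (2836 left).
−365 (one year) → May 29, 1889 (2471 left).
−365 (one year) → May 29, 1888 (2106 left).
−366 (one year; includes Feb 29, 1888) → May 29, 1887 (1740 left).
−365 (one year) → May 29, 1886 (1375 left).
−365 (one year) → May 29, 1885 (1010 left).
−365 (one year) → May 29, 1884 (645 left).
−366 (one year; includes Feb 29, 1884) → May 29, 1883 (279 left).
−29 → Apr 30, 1883 (end of Apr, 30 days; 250 left).
−30 → Mar 31, 1883 (end of Mar, 31 days; 220 left).
−31 → Feb 28, 1883 (end of Feb, 28 days; 189 left).
−28 → Jan 31, 1883 (end of Jan, 31 days; 161 left).
−31 → Dec 31, 1882 (end of Dec, 31 days; 130 left).
−31 → Nov 30, 1882 (end of Nov, 30 days; 99 left).
−30 → Oct 31, 1882 (end of Oct, 31 days; 69 left).
−31 → Sep 30, 1882 (end of Sep, 30 days; 38 left).
−30 → Aug 31, 1882 (end of Aug, 31 days; 8 left).
−8 → Aug 23, 1882.

August 23, 1882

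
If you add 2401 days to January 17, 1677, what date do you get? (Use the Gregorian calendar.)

+365 (one year) → Jan 17, 1678 (2036 left).
+365 (one year) → Jan 17, 1679 (1671 left).
+365 (one year) → Jan 17, 1680 (1306 left).
+366 (one year; includes Feb 29, 1680) → Jan 17, 1681 (940 left).
+365 (one year) → Jan 17, 1682 (575 left).
+365 (one year) → Jan 17, 1683 (210 left).
Jan has 31 days: +15 → Feb 1, 1683 (195 left).
Feb has 28 days: +28 → Mar 1, 1683 (167 left).
Mar has 31 days: +31 → Apr 1, 1683 (136 left).
Apr has 30 days: +30 → May 1, 1683 (106 left).
May has 31 days: +31 → Jun 1, 1683 (75 left).
Jun has 30 days: +30 → Jul 1, 1683 (45 left).
Jul has 31 days: +31 → Aug 1, 1683 (14 left).
+14 → Aug 15, 1683.

August 15, 1683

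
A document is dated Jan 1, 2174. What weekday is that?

Doomsday rule: the anchor day for the 2100s is Sunday. For year 74: 74÷12 = 6 r 2, and 2÷4 = 0, so 6+2+0 = 8.
Sunday + 8 ≡ Monday — that's 2174's doomsday.
In January the doomsday date is Jan 3 (2174 is not a leap year).
Jan 1 is 2 days before Jan 3; 2 mod 7 = 2, so Monday − 2 = Saturday.

Saturday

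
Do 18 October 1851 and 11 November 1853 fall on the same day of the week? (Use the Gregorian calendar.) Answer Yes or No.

From Oct 18, 1851 to Nov 11, 1853 is 755 days.
755 mod 7 = 6, so they are different weekdays.
(Oct 18, 1851 is a Saturday; Nov 11, 1853 is a Friday.)

No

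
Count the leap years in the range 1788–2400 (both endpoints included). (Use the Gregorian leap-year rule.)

149

Multiples of 4 in [1788,2400]: 154.
Of those, multiples of 100: 7 (not leap unless ÷400).
Multiples of 400: 2.
Leap years = 154 − 7 + 2 = 149.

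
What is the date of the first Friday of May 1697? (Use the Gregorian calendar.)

May 3, 1697

May 1, 1697 is a Wednesday.
The first Friday is therefore May 3 (2 days later).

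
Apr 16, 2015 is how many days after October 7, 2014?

Oct 7, 2014 → Nov 7, 2014: 31 days (October has 31).
Nov 7, 2014 → Dec 7, 2014: 30 days (November has 30).
Dec 7, 2014 → Jan 7, 2015: 31 days (December has 31).
Jan 7, 2015 → Feb 7, 2015: 31 days (January has 31).
Feb 7, 2015 → Mar 7, 2015: 28 days (February has 28).
Mar 7, 2015 → Apr 7, 2015: 31 days (March has 31).
Apr 7, 2015 → Apr 16, 2015: 9 days.
Total: 191 days.

191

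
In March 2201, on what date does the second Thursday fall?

March 1, 2201 is a Sunday.
The first Thursday is therefore March 5 (4 days later).
The second Thursday is 5 + 1×7 = March 12.

March 12, 2201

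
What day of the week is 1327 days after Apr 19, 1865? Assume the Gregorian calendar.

Apr 19, 1865 is a Wednesday.
1327 mod 7 = 4, so 1327 days after a Wednesday is Wednesday + 4 = Sunday.

Sunday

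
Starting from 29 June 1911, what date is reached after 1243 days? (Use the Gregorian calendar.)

+366 (one year; includes Feb 29, 1912) → Jun 29, 1912 (877 left).
+365 (one year) → Jun 29, 1913 (512 left).
+365 (one year) → Jun 29, 1914 (147 left).
Jun has 30 days: +2 → Jul 1, 1914 (145 left).
Jul has 31 days: +31 → Aug 1, 1914 (114 left).
Aug has 31 days: +31 → Sep 1, 1914 (83 left).
Sep has 30 days: +30 → Oct 1, 1914 (53 left).
Oct has 31 days: +31 → Nov 1, 1914 (22 left).
+22 → Nov 23, 1914.

November 23, 1914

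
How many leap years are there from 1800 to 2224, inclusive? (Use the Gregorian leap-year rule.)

Multiples of 4 in [1800,2224]: 107.
Of those, multiples of 100: 5 (not leap unless ÷400).
Multiples of 400: 1.
Leap years = 107 − 5 + 1 = 103.

103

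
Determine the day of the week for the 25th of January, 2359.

Doomsday rule: the anchor day for the 2300s is Wednesday. For year 59: 59÷12 = 4 r 11, and 11÷4 = 2, so 4+11+2 = 17.
Wednesday + 17 ≡ Saturday — that's 2359's doomsday.
In January the doomsday date is Jan 3 (2359 is not a leap year).
Jan 25 is 22 days after Jan 3; 22 mod 7 = 1, so Saturday + 1 = Sunday.

Sunday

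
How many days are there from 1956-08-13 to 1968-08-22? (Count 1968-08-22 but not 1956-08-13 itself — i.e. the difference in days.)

4392

Aug 13, 1956 → Aug 13, 1957: 365 days.
Aug 13, 1957 → Aug 13, 1958: 365 days.
Aug 13, 1958 → Aug 13, 1959: 365 days.
Aug 13, 1959 → Aug 13, 1960: 366 days (Feb 29, 1960 is in that span).
Aug 13, 1960 → Aug 13, 1961: 365 days.
Aug 13, 1961 → Aug 13, 1962: 365 days.
Aug 13, 1962 → Aug 13, 1963: 365 days.
Aug 13, 1963 → Aug 13, 1964: 366 days (Feb 29, 1964 is in that span).
Aug 13, 1964 → Aug 13, 1965: 365 days.
Aug 13, 1965 → Aug 13, 1966: 365 days.
Aug 13, 1966 → Aug 13, 1967: 365 days.
Aug 13, 1967 → Sep 13, 1967: 31 days (August has 31).
Sep 13, 1967 → Oct 13, 1967: 30 days (September has 30).
Oct 13, 1967 → Nov 13, 1967: 31 days (October has 31).
Nov 13, 1967 → Dec 13, 1967: 30 days (November has 30).
Dec 13, 1967 → Jan 13, 1968: 31 days (December has 31).
Jan 13, 1968 → Feb 13, 1968: 31 days (January has 31).
Feb 13, 1968 → Mar 13, 1968: 29 days (February has 29).
Mar 13, 1968 → Apr 13, 1968: 31 days (March has 31).
Apr 13, 1968 → May 13, 1968: 30 days (April has 30).
May 13, 1968 → Jun 13, 1968: 31 days (May has 31).
Jun 13, 1968 → Jul 13, 1968: 30 days (June has 30).
Jul 13, 1968 → Aug 13, 1968: 31 days (July has 31).
Aug 13, 1968 → Aug 22, 1968: 9 days.
Total: 4392 days.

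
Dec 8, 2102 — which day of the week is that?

January 1, 2102 is a Sunday.
Jan 1, 2102 → Feb 1, 2102: 31 days (January has 31).
Feb 1, 2102 → Mar 1, 2102: 28 days (February has 28).
Mar 1, 2102 → Apr 1, 2102: 31 days (March has 31).
Apr 1, 2102 → May 1, 2102: 30 days (April has 30).
May 1, 2102 → Jun 1, 2102: 31 days (May has 31).
Jun 1, 2102 → Jul 1, 2102: 30 days (June has 30).
Jul 1, 2102 → Aug 1, 2102: 31 days (July has 31).
Aug 1, 2102 → Sep 1, 2102: 31 days (August has 31).
Sep 1, 2102 → Oct 1, 2102: 30 days (September has 30).
Oct 1, 2102 → Nov 1, 2102: 31 days (October has 31).
Nov 1, 2102 → Dec 1, 2102: 30 days (November has 30).
Dec 1, 2102 → Dec 8, 2102: 7 days.
Total: 341 days.
341 mod 7 = 5, so Sunday + 5 = Friday.

Friday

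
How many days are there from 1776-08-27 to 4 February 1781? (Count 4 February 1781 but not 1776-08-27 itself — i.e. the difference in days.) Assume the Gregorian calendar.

Aug 27, 1776 → Aug 27, 1777: 365 days.
Aug 27, 1777 → Aug 27, 1778: 365 days.
Aug 27, 1778 → Aug 27, 1779: 365 days.
Aug 27, 1779 → Aug 27, 1780: 366 days (Feb 29, 1780 is in that span).
Aug 27, 1780 → Sep 27, 1780: 31 days (August has 31).
Sep 27, 1780 → Oct 27, 1780: 30 days (September has 30).
Oct 27, 1780 → Nov 27, 1780: 31 days (October has 31).
Nov 27, 1780 → Dec 27, 1780: 30 days (November has 30).
Dec 27, 1780 → Jan 27, 1781: 31 days (December has 31).
Jan 27, 1781 → Feb 4, 1781: 8 days.
Total: 1622 days.

1622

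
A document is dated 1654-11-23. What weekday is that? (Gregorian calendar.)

Doomsday rule: the anchor day for the 1600s is Tuesday. For year 54: 54÷12 = 4 r 6, and 6÷4 = 1, so 4+6+1 = 11.
Tuesday + 11 ≡ Saturday — that's 1654's doomsday.
In November the doomsday date is Nov 7.
Nov 23 is 16 days after Nov 7; 16 mod 7 = 2, so Saturday + 2 = Monday.

Monday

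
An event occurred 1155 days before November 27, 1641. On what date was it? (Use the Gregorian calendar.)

September 29, 1638

−365 (one year) → Nov 27, 1640 (790 left).
−366 (one year; includes Feb 29, 1640) → Nov 27, 1639 (424 left).
−365 (one year) → Nov 27, 1638 (59 left).
−27 → Oct 31, 1638 (end of Oct, 31 days; 32 left).
−31 → Sep 30, 1638 (end of Sep, 30 days; 1 left).
−1 → Sep 29, 1638.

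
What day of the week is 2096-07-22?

Doomsday rule: the anchor day for the 2000s is Tuesday. For year 96: 96÷12 = 8 r 0, and 0÷4 = 0, so 8+0+0 = 8.
Tuesday + 8 ≡ Wednesday — that's 2096's doomsday.
In July the doomsday date is Jul 11.
Jul 22 is 11 days after Jul 11; 11 mod 7 = 4, so Wednesday + 4 = Sunday.

Sunday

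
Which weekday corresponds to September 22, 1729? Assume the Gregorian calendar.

Doomsday rule: the anchor day for the 1700s is Sunday. For year 29: 29÷12 = 2 r 5, and 5÷4 = 1, so 2+5+1 = 8.
Sunday + 8 ≡ Monday — that's 1729's doomsday.
In September the doomsday date is Sep 5.
Sep 22 is 17 days after Sep 5; 17 mod 7 = 3, so Monday + 3 = Thursday.

Thursday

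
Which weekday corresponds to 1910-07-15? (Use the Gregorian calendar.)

Friday

Doomsday rule: the anchor day for the 1900s is Wednesday. For year 10: 10÷12 = 0 r 10, and 10÷4 = 2, so 0+10+2 = 12.
Wednesday + 12 ≡ Monday — that's 1910's doomsday.
In July the doomsday date is Jul 11.
Jul 15 is 4 days after Jul 11; 4 mod 7 = 4, so Monday + 4 = Friday.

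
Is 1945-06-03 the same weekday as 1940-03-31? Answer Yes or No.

From Mar 31, 1940 to Jun 3, 1945 is 1890 days.
1890 mod 7 = 0, so they are the same weekday.
(Mar 31, 1940 is a Sunday; Jun 3, 1945 is a Sunday.)

Yes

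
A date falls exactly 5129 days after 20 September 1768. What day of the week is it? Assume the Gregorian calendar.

Sunday

First find the weekday of Sep 20, 1768. Doomsday rule: the anchor day for the 1700s is Sunday. For year 68: 68÷12 = 5 r 8, and 8÷4 = 2, so 5+8+2 = 15.
Sunday + 15 ≡ Monday — that's 1768's doomsday.
In September the doomsday date is Sep 5.
Sep 20 is 15 days after Sep 5; 15 mod 7 = 1, so Monday + 1 = Tuesday.
5129 mod 7 = 5, so 5129 days after a Tuesday is Tuesday + 5 = Sunday.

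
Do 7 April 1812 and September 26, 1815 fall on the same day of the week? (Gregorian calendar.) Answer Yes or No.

From Apr 7, 1812 to Sep 26, 1815 is 1267 days.
1267 mod 7 = 0, so they are the same weekday.
(Apr 7, 1812 is a Tuesday; Sep 26, 1815 is a Tuesday.)

Yes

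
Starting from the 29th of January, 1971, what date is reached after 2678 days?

+365 (one year) → Jan 29, 1972 (2313 left).
+366 (one year; includes Feb 29, 1972) → Jan 29, 1973 (1947 left).
+365 (one year) → Jan 29, 1974 (1582 left).
+365 (one year) → Jan 29, 1975 (1217 left).
+365 (one year) → Jan 29, 1976 (852 left).
+366 (one year; includes Feb 29, 1976) → Jan 29, 1977 (486 left).
+365 (one year) → Jan 29, 1978 (121 left).
Jan has 31 days: +3 → Feb 1, 1978 (118 left).
Feb has 28 days: +28 → Mar 1, 1978 (90 left).
Mar has 31 days: +31 → Apr 1, 1978 (59 left).
Apr has 30 days: +30 → May 1, 1978 (29 left).
+29 → May 30, 1978.

May 30, 1978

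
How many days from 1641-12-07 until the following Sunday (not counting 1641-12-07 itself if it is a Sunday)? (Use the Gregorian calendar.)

Dec 7, 1641 is a Saturday.
From Saturday to the next Sunday is 1 day.

1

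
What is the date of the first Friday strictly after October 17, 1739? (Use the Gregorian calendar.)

Oct 17, 1739 is a Saturday.
From Saturday to the next Friday is 6 days.
Oct 17, 1739 + 6 = Oct 23, 1739.

October 23, 1739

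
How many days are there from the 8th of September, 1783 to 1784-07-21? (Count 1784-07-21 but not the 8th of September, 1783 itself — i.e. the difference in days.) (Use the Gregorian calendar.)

Sep 8, 1783 → Oct 8, 1783: 30 days (September has 30).
Oct 8, 1783 → Nov 8, 1783: 31 days (October has 31).
Nov 8, 1783 → Dec 8, 1783: 30 days (November has 30).
Dec 8, 1783 → Jan 8, 1784: 31 days (December has 31).
Jan 8, 1784 → Feb 8, 1784: 31 days (January has 31).
Feb 8, 1784 → Mar 8, 1784: 29 days (February has 29).
Mar 8, 1784 → Apr 8, 1784: 31 days (March has 31).
Apr 8, 1784 → May 8, 1784: 30 days (April has 30).
May 8, 1784 → Jun 8, 1784: 31 days (May has 31).
Jun 8, 1784 → Jul 8, 1784: 30 days (June has 30).
Jul 8, 1784 → Jul 21, 1784: 13 days.
Total: 317 days.

317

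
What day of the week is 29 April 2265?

Saturday

Doomsday rule: the anchor day for the 2200s is Friday. For year 65: 65÷12 = 5 r 5, and 5÷4 = 1, so 5+5+1 = 11.
Friday + 11 ≡ Tuesday — that's 2265's doomsday.
In April the doomsday date is Apr 4.
Apr 29 is 25 days after Apr 4; 25 mod 7 = 4, so Tuesday + 4 = Saturday.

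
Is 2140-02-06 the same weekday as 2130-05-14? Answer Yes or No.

No

From May 14, 2130 to Feb 6, 2140 is 3555 days.
3555 mod 7 = 6, so they are different weekdays.
(May 14, 2130 is a Sunday; Feb 6, 2140 is a Saturday.)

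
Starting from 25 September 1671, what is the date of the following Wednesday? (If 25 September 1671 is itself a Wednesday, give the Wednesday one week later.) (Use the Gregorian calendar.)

Sep 25, 1671 is a Friday.
From Friday to the next Wednesday is 5 days.
Sep 25, 1671 + 5 = Sep 30, 1671.

September 30, 1671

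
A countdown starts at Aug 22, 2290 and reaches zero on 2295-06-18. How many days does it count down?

1761

Aug 22, 2290 → Aug 22, 2291: 365 days.
Aug 22, 2291 → Aug 22, 2292: 366 days (Feb 29, 2292 is in that span).
Aug 22, 2292 → Aug 22, 2293: 365 days.
Aug 22, 2293 → Aug 22, 2294: 365 days.
Aug 22, 2294 → Sep 22, 2294: 31 days (August has 31).
Sep 22, 2294 → Oct 22, 2294: 30 days (September has 30).
Oct 22, 2294 → Nov 22, 2294: 31 days (October has 31).
Nov 22, 2294 → Dec 22, 2294: 30 days (November has 30).
Dec 22, 2294 → Jan 22, 2295: 31 days (December has 31).
Jan 22, 2295 → Feb 22, 2295: 31 days (January has 31).
Feb 22, 2295 → Mar 22, 2295: 28 days (February has 28).
Mar 22, 2295 → Apr 22, 2295: 31 days (March has 31).
Apr 22, 2295 → May 22, 2295: 30 days (April has 30).
May 22, 2295 → Jun 18, 2295: 27 days.
Total: 1761 days.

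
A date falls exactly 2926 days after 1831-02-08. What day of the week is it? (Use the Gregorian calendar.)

Tuesday

First find the weekday of Feb 8, 1831. Doomsday rule: the anchor day for the 1800s is Friday. For year 31: 31÷12 = 2 r 7, and 7÷4 = 1, so 2+7+1 = 10.
Friday + 10 ≡ Monday — that's 1831's doomsday.
In February the doomsday date is Feb 28 (1831 is not a leap year).
Feb 8 is 20 days before Feb 28; 20 mod 7 = 6, so Monday − 6 = Tuesday.
2926 mod 7 = 0, so 2926 days after a Tuesday is Tuesday + 0 = Tuesday.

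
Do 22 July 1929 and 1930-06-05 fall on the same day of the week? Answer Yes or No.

From Jul 22, 1929 to Jun 5, 1930 is 318 days.
318 mod 7 = 3, so they are different weekdays.
(Jul 22, 1929 is a Monday; Jun 5, 1930 is a Thursday.)

No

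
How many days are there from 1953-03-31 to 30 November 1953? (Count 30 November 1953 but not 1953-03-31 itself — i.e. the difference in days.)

244

Mar 31, 1953 → Apr 30, 1953: 30 days (March has 31).
Apr 30, 1953 → May 30, 1953: 30 days (April has 30).
May 30, 1953 → Jun 30, 1953: 31 days (May has 31).
Jun 30, 1953 → Jul 30, 1953: 30 days (June has 30).
Jul 30, 1953 → Aug 30, 1953: 31 days (July has 31).
Aug 30, 1953 → Sep 30, 1953: 31 days (August has 31).
Sep 30, 1953 → Oct 30, 1953: 30 days (September has 30).
Oct 30, 1953 → Nov 30, 1953: 31 days.
Total: 244 days.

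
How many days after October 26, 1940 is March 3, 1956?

Oct 26, 1940 → Oct 26, 1941: 365 days.
Oct 26, 1941 → Oct 26, 1942: 365 days.
Oct 26, 1942 → Oct 26, 1943: 365 days.
Oct 26, 1943 → Oct 26, 1944: 366 days (Feb 29, 1944 is in that span).
Oct 26, 1944 → Oct 26, 1945: 365 days.
Oct 26, 1945 → Oct 26, 1946: 365 days.
Oct 26, 1946 → Oct 26, 1947: 365 days.
Oct 26, 1947 → Oct 26, 1948: 366 days (Feb 29, 1948 is in that span).
Oct 26, 1948 → Oct 26, 1949: 365 days.
Oct 26, 1949 → Oct 26, 1950: 365 days.
Oct 26, 1950 → Oct 26, 1951: 365 days.
Oct 26, 1951 → Oct 26, 1952: 366 days (Feb 29, 1952 is in that span).
Oct 26, 1952 → Oct 26, 1953: 365 days.
Oct 26, 1953 → Oct 26, 1954: 365 days.
Oct 26, 1954 → Oct 26, 1955: 365 days.
Oct 26, 1955 → Nov 26, 1955: 31 days (October has 31).
Nov 26, 1955 → Dec 26, 1955: 30 days (November has 30).
Dec 26, 1955 → Jan 26, 1956: 31 days (December has 31).
Jan 26, 1956 → Feb 26, 1956: 31 days (January has 31).
Feb 26, 1956 → Mar 3, 1956: 6 days.
Total: 5607 days.

5607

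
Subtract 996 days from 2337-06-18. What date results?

−365 (one year) → Jun 18, 2336 (631 left).
−366 (one year; includes Feb 29, 2336) → Jun 18, 2335 (265 left).
−18 → May 31, 2335 (end of May, 31 days; 247 left).
−31 → Apr 30, 2335 (end of Apr, 30 days; 216 left).
−30 → Mar 31, 2335 (end of Mar, 31 days; 186 left).
−31 → Feb 28, 2335 (end of Feb, 28 days; 155 left).
−28 → Jan 31, 2335 (end of Jan, 31 days; 127 left).
−31 → Dec 31, 2334 (end of Dec, 31 days; 96 left).
−31 → Nov 30, 2334 (end of Nov, 30 days; 65 left).
−30 → Oct 31, 2334 (end of Oct, 31 days; 35 left).
−31 → Sep 30, 2334 (end of Sep, 30 days; 4 left).
−4 → Sep 26, 2334.

September 26, 2334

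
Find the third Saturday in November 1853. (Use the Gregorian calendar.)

November 19, 1853

November 1, 1853 is a Tuesday.
The first Saturday is therefore November 5 (4 days later).
The third Saturday is 5 + 2×7 = November 19.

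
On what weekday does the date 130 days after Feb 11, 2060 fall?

Feb 11, 2060 is a Wednesday.
130 mod 7 = 4, so 130 days after a Wednesday is Wednesday + 4 = Sunday.

Sunday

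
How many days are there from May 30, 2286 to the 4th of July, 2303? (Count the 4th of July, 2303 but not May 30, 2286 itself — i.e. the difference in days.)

May 30, 2286 → May 30, 2287: 365 days.
May 30, 2287 → May 30, 2288: 366 days (Feb 29, 2288 is in that span).
May 30, 2288 → May 30, 2289: 365 days.
May 30, 2289 → May 30, 2290: 365 days.
May 30, 2290 → May 30, 2291: 365 days.
May 30, 2291 → May 30, 2292: 366 days (Feb 29, 2292 is in that span).
May 30, 2292 → May 30, 2293: 365 days.
May 30, 2293 → May 30, 2294: 365 days.
May 30, 2294 → May 30, 2295: 365 days.
May 30, 2295 → May 30, 2296: 366 days (Feb 29, 2296 is in that span).
May 30, 2296 → May 30, 2297: 365 days.
May 30, 2297 → May 30, 2298: 365 days.
May 30, 2298 → May 30, 2299: 365 days.
May 30, 2299 → May 30, 2300: 365 days.
May 30, 2300 → May 30, 2301: 365 days.
May 30, 2301 → May 30, 2302: 365 days.
May 30, 2302 → Jun 30, 2302: 31 days (May has 31).
Jun 30, 2302 → Jul 30, 2302: 30 days (June has 30).
Jul 30, 2302 → Aug 30, 2302: 31 days (July has 31).
Aug 30, 2302 → Sep 30, 2302: 31 days (August has 31).
Sep 30, 2302 → Oct 30, 2302: 30 days (September has 30).
Oct 30, 2302 → Nov 30, 2302: 31 days (October has 31).
Nov 30, 2302 → Dec 30, 2302: 30 days (November has 30).
Dec 30, 2302 → Jan 30, 2303: 31 days (December has 31).
Jan 30, 2303 → Feb 28, 2303: 29 days (January has 31).
Feb 28, 2303 → Mar 28, 2303: 28 days (February has 28).
Mar 28, 2303 → Apr 28, 2303: 31 days (March has 31).
Apr 28, 2303 → May 28, 2303: 30 days (April has 30).
May 28, 2303 → Jun 28, 2303: 31 days (May has 31).
Jun 28, 2303 → Jul 4, 2303: 6 days.
Total: 6243 days.

6243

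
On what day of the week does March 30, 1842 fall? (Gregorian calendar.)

Wednesday

Doomsday rule: the anchor day for the 1800s is Friday. For year 42: 42÷12 = 3 r 6, and 6÷4 = 1, so 3+6+1 = 10.
Friday + 10 ≡ Monday — that's 1842's doomsday.
In March the doomsday date is Mar 14.
Mar 30 is 16 days after Mar 14; 16 mod 7 = 2, so Monday + 2 = Wednesday.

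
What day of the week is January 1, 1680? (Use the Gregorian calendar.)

Monday

Doomsday rule: the anchor day for the 1600s is Tuesday. For year 80: 80÷12 = 6 r 8, and 8÷4 = 2, so 6+8+2 = 16.
Tuesday + 16 ≡ Thursday — that's 1680's doomsday.
In January the doomsday date is Jan 4 (1680 is a leap year (divisible by 4)).
Jan 1 is 3 days before Jan 4; 3 mod 7 = 3, so Thursday − 3 = Monday.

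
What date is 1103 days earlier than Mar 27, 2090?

−365 (one year) → Mar 27, 2089 (738 left).
−365 (one year) → Mar 27, 2088 (373 left).
−27 → Feb 29, 2088 (end of Feb, 29 days; 346 left).
−29 → Jan 31, 2088 (end of Jan, 31 days; 317 left).
−31 → Dec 31, 2087 (end of Dec, 31 days; 286 left).
−31 → Nov 30, 2087 (end of Nov, 30 days; 255 left).
−30 → Oct 31, 2087 (end of Oct, 31 days; 225 left).
−31 → Sep 30, 2087 (end of Sep, 30 days; 194 left).
−30 → Aug 31, 2087 (end of Aug, 31 days; 164 left).
−31 → Jul 31, 2087 (end of Jul, 31 days; 133 left).
−31 → Jun 30, 2087 (end of Jun, 30 days; 102 left).
−30 → May 31, 2087 (end of May, 31 days; 72 left).
−31 → Apr 30, 2087 (end of Apr, 30 days; 41 left).
−30 → Mar 31, 2087 (end of Mar, 31 days; 11 left).
−11 → Mar 20, 2087.

March 20, 2087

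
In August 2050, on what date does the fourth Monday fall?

August 22, 2050

August 1, 2050 is a Monday.
The first Monday is therefore August 1 (same day).
The fourth Monday is 1 + 3×7 = August 22.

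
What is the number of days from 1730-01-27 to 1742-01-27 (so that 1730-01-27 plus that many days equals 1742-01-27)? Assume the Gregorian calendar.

4383

Jan 27, 1730 → Jan 27, 1731: 365 days.
Jan 27, 1731 → Jan 27, 1732: 365 days.
Jan 27, 1732 → Jan 27, 1733: 366 days (Feb 29, 1732 is in that span).
Jan 27, 1733 → Jan 27, 1734: 365 days.
Jan 27, 1734 → Jan 27, 1735: 365 days.
Jan 27, 1735 → Jan 27, 1736: 365 days.
Jan 27, 1736 → Jan 27, 1737: 366 days (Feb 29, 1736 is in that span).
Jan 27, 1737 → Jan 27, 1738: 365 days.
Jan 27, 1738 → Jan 27, 1739: 365 days.
Jan 27, 1739 → Jan 27, 1740: 365 days.
Jan 27, 1740 → Jan 27, 1741: 366 days (Feb 29, 1740 is in that span).
Jan 27, 1741 → Feb 27, 1741: 31 days (January has 31).
Feb 27, 1741 → Mar 27, 1741: 28 days (February has 28).
Mar 27, 1741 → Apr 27, 1741: 31 days (March has 31).
Apr 27, 1741 → May 27, 1741: 30 days (April has 30).
May 27, 1741 → Jun 27, 1741: 31 days (May has 31).
Jun 27, 1741 → Jul 27, 1741: 30 days (June has 30).
Jul 27, 1741 → Aug 27, 1741: 31 days (July has 31).
Aug 27, 1741 → Sep 27, 1741: 31 days (August has 31).
Sep 27, 1741 → Oct 27, 1741: 30 days (September has 30).
Oct 27, 1741 → Nov 27, 1741: 31 days (October has 31).
Nov 27, 1741 → Dec 27, 1741: 30 days (November has 30).
Dec 27, 1741 → Jan 27, 1742: 31 days.
Total: 4383 days.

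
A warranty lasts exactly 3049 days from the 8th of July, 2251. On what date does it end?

November 12, 2259

+366 (one year; includes Feb 29, 2252) → Jul 8, 2252 (2683 left).
+365 (one year) → Jul 8, 2253 (2318 left).
+365 (one year) → Jul 8, 2254 (1953 left).
+365 (one year) → Jul 8, 2255 (1588 left).
+366 (one year; includes Feb 29, 2256) → Jul 8, 2256 (1222 left).
+365 (one year) → Jul 8, 2257 (857 left).
+365 (one year) → Jul 8, 2258 (492 left).
+365 (one year) → Jul 8, 2259 (127 left).
Jul has 31 days: +24 → Aug 1, 2259 (103 left).
Aug has 31 days: +31 → Sep 1, 2259 (72 left).
Sep has 30 days: +30 → Oct 1, 2259 (42 left).
Oct has 31 days: +31 → Nov 1, 2259 (11 left).
+11 → Nov 12, 2259.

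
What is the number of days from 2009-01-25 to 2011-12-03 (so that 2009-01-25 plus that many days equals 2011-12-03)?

Jan 25, 2009 → Jan 25, 2010: 365 days.
Jan 25, 2010 → Jan 25, 2011: 365 days.
Jan 25, 2011 → Feb 25, 2011: 31 days (January has 31).
Feb 25, 2011 → Mar 25, 2011: 28 days (February has 28).
Mar 25, 2011 → Apr 25, 2011: 31 days (March has 31).
Apr 25, 2011 → May 25, 2011: 30 days (April has 30).
May 25, 2011 → Jun 25, 2011: 31 days (May has 31).
Jun 25, 2011 → Jul 25, 2011: 30 days (June has 30).
Jul 25, 2011 → Aug 25, 2011: 31 days (July has 31).
Aug 25, 2011 → Sep 25, 2011: 31 days (August has 31).
Sep 25, 2011 → Oct 25, 2011: 30 days (September has 30).
Oct 25, 2011 → Nov 25, 2011: 31 days (October has 31).
Nov 25, 2011 → Dec 3, 2011: 8 days.
Total: 1042 days.

1042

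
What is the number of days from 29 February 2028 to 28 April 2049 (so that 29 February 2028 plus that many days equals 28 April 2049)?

7729

Feb 29, 2028 → Mar 1, 2029: 366 days.
Mar 1, 2029 → Mar 1, 2030: 365 days.
Mar 1, 2030 → Mar 1, 2031: 365 days.
Mar 1, 2031 → Mar 1, 2032: 366 days (Feb 29, 2032 is in that span).
Mar 1, 2032 → Mar 1, 2033: 365 days.
Mar 1, 2033 → Mar 1, 2034: 365 days.
Mar 1, 2034 → Mar 1, 2035: 365 days.
Mar 1, 2035 → Mar 1, 2036: 366 days (Feb 29, 2036 is in that span).
Mar 1, 2036 → Mar 1, 2037: 365 days.
Mar 1, 2037 → Mar 1, 2038: 365 days.
Mar 1, 2038 → Mar 1, 2039: 365 days.
Mar 1, 2039 → Mar 1, 2040: 366 days (Feb 29, 2040 is in that span).
Mar 1, 2040 → Mar 1, 2041: 365 days.
Mar 1, 2041 → Mar 1, 2042: 365 days.
Mar 1, 2042 → Mar 1, 2043: 365 days.
Mar 1, 2043 → Mar 1, 2044: 366 days (Feb 29, 2044 is in that span).
Mar 1, 2044 → Mar 1, 2045: 365 days.
Mar 1, 2045 → Mar 1, 2046: 365 days.
Mar 1, 2046 → Mar 1, 2047: 365 days.
Mar 1, 2047 → Mar 1, 2048: 366 days (Feb 29, 2048 is in that span).
Mar 1, 2048 → Mar 1, 2049: 365 days.
Mar 1, 2049 → Apr 1, 2049: 31 days (March has 31).
Apr 1, 2049 → Apr 28, 2049: 27 days.
Total: 7729 days.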